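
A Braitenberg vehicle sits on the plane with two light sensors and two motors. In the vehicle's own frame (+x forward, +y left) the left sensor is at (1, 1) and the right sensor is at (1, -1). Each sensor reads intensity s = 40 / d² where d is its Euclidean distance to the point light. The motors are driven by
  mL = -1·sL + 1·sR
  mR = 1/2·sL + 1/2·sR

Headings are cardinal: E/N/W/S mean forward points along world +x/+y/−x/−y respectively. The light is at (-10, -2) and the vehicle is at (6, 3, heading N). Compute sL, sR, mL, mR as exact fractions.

40/261 8/65 -512/16965 2344/16965

left sensor world pos  = (5, 4); dL² = 261
right sensor world pos = (7, 4); dR² = 325
sL = 40/261 = 40/261
sR = 40/325 = 8/65
mL = -1·sL + 1·sR = -512/16965
mR = 1/2·sL + 1/2·sR = 2344/16965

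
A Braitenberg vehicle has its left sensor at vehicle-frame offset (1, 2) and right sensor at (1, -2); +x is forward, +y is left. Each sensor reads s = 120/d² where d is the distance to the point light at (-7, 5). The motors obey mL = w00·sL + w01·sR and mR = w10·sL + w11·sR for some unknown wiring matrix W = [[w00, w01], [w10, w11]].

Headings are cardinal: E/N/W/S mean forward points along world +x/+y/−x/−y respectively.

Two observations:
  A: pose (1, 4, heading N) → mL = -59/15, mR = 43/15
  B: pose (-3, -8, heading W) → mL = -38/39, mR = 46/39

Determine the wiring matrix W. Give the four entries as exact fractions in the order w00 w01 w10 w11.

-1 -1/2 1/2 1

obs A: pose=(1,4,N) → sL=10/3, sR=6/5, mL=-59/15, mR=43/15
obs B: pose=(-3,-8,W) → sL=20/39, sR=12/13, mL=-38/39, mR=46/39
sensor matrix S = [[10/3, 6/5], [20/39, 12/13]]; det S = 32/13
solve [mL_A; mL_B] = S·[w00; w01] and [mR_A; mR_B] = S·[w10; w11]:
  w00 = -1, w01 = -1/2, w10 = 1/2, w11 = 1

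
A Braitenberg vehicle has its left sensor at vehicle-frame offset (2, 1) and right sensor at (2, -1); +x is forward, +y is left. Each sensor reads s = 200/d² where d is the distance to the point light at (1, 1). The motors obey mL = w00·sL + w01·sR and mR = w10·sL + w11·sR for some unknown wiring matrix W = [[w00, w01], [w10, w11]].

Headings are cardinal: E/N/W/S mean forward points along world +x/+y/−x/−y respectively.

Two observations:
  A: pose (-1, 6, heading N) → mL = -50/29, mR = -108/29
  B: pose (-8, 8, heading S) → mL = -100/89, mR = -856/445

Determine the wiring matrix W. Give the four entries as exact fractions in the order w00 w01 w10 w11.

-1/2 0 -1/2 -1/2

obs A: pose=(-1,6,N) → sL=100/29, sR=4, mL=-50/29, mR=-108/29
obs B: pose=(-8,8,S) → sL=200/89, sR=8/5, mL=-100/89, mR=-856/445
sensor matrix S = [[100/29, 4], [200/89, 8/5]]; det S = -8960/2581
solve [mL_A; mL_B] = S·[w00; w01] and [mR_A; mR_B] = S·[w10; w11]:
  w00 = -1/2, w01 = 0, w10 = -1/2, w11 = -1/2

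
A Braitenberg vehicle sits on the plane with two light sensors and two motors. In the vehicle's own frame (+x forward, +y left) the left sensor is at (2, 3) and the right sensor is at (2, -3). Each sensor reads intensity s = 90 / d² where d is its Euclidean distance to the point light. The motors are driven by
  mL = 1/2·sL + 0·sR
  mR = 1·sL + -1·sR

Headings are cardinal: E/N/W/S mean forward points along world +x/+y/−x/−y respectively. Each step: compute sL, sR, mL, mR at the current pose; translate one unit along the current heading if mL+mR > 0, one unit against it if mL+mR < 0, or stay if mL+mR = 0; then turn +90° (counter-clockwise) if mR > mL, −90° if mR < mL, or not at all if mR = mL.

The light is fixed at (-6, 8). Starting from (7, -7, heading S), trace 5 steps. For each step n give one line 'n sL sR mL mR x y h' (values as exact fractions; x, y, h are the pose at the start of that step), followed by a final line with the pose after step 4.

n=0: pose=(7,-7,S); sL=18/109, sR=90/389; mL=9/109, mR=-2808/42401; mL+mR=693/42401 → advance +1; mR−mL=-6309/42401 → turn -1·90°
n=1: pose=(7,-8,W); sL=45/241, sR=9/29; mL=45/482, mR=-864/6989; mL+mR=-423/13978 → advance -1; mR−mL=-3033/13978 → turn -1·90°
n=2: pose=(8,-8,N); sL=90/317, sR=18/97; mL=45/317, mR=3024/30749; mL+mR=7389/30749 → advance +1; mR−mL=-1341/30749 → turn -1·90°
n=3: pose=(8,-7,E); sL=9/40, sR=9/58; mL=9/80, mR=81/1160; mL+mR=423/2320 → advance +1; mR−mL=-99/2320 → turn -1·90°
n=4: pose=(9,-7,S); sL=90/613, sR=90/433; mL=45/613, mR=-16200/265429; mL+mR=3285/265429 → advance +1; mR−mL=-35685/265429 → turn -1·90°

0 18/109 90/389 9/109 -2808/42401 7 -7 S
1 45/241 9/29 45/482 -864/6989 7 -8 W
2 90/317 18/97 45/317 3024/30749 8 -8 N
3 9/40 9/58 9/80 81/1160 8 -7 E
4 90/613 90/433 45/613 -16200/265429 9 -7 S
final 9 -8 W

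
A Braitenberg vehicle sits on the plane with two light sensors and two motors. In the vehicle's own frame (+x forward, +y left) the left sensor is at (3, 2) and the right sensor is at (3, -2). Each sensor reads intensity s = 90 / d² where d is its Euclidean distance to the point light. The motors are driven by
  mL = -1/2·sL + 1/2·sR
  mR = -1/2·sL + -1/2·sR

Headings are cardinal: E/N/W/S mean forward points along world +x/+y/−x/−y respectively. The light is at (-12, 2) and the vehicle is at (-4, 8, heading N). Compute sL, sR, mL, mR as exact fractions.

10/13 90/181 -320/2353 -1490/2353

left sensor world pos  = (-6, 11); dL² = 117
right sensor world pos = (-2, 11); dR² = 181
sL = 90/117 = 10/13
sR = 90/181 = 90/181
mL = -1/2·sL + 1/2·sR = -320/2353
mR = -1/2·sL + -1/2·sR = -1490/2353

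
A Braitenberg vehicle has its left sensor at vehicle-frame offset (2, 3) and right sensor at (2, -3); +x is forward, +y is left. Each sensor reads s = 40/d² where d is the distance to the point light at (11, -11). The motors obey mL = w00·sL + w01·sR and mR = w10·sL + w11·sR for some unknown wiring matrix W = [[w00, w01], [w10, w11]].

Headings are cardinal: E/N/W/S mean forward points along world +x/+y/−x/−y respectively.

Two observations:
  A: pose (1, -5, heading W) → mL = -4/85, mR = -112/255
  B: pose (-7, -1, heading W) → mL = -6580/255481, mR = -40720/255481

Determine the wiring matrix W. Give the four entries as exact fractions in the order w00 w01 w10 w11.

1/2 -1 -1 -1

obs A: pose=(1,-5,W) → sL=40/153, sR=8/45, mL=-4/85, mR=-112/255
obs B: pose=(-7,-1,W) → sL=40/449, sR=40/569, mL=-6580/255481, mR=-40720/255481
sensor matrix S = [[40/153, 8/45], [40/449, 40/569]]; det S = 99328/39088593
solve [mL_A; mL_B] = S·[w00; w01] and [mR_A; mR_B] = S·[w10; w11]:
  w00 = 1/2, w01 = -1, w10 = -1, w11 = -1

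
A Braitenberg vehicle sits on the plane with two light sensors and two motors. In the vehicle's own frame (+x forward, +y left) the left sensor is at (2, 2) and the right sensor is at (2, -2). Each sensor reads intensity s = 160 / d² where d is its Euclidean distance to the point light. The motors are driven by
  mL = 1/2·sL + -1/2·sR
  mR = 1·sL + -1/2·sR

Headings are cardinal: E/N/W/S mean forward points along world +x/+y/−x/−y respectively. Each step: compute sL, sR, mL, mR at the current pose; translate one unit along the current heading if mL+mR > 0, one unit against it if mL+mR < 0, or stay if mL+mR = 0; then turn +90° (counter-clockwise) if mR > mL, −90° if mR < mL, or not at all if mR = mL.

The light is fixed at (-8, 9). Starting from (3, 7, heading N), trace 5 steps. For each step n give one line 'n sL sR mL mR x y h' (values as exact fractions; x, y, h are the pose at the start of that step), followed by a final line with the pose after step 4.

0 160/81 160/169 7040/13689 20560/13689 3 7 N
1 16/9 80/41 -32/369 296/369 3 8 W
2 160/153 160/73 -6400/11169 -560/11169 2 8 S
3 40/37 40/37 0 20/37 2 9 E
4 32/17 160/173 1408/2941 4176/2941 3 9 N
final 3 10 W

n=0: pose=(3,7,N); sL=160/81, sR=160/169; mL=7040/13689, mR=20560/13689; mL+mR=9200/4563 → advance +1; mR−mL=80/81 → turn +1·90°
n=1: pose=(3,8,W); sL=16/9, sR=80/41; mL=-32/369, mR=296/369; mL+mR=88/123 → advance +1; mR−mL=8/9 → turn +1·90°
n=2: pose=(2,8,S); sL=160/153, sR=160/73; mL=-6400/11169, mR=-560/11169; mL+mR=-2320/3723 → advance -1; mR−mL=80/153 → turn +1·90°
n=3: pose=(2,9,E); sL=40/37, sR=40/37; mL=0, mR=20/37; mL+mR=20/37 → advance +1; mR−mL=20/37 → turn +1·90°
n=4: pose=(3,9,N); sL=32/17, sR=160/173; mL=1408/2941, mR=4176/2941; mL+mR=5584/2941 → advance +1; mR−mL=16/17 → turn +1·90°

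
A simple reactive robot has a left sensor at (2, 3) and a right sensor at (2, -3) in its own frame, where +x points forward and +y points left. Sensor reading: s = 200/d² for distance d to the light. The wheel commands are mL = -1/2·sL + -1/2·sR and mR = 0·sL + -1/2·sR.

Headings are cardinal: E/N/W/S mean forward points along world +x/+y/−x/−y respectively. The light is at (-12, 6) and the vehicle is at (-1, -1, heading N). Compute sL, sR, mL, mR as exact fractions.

200/89 200/221 -31000/19669 -100/221

left sensor world pos  = (-4, 1); dL² = 89
right sensor world pos = (2, 1); dR² = 221
sL = 200/89 = 200/89
sR = 200/221 = 200/221
mL = -1/2·sL + -1/2·sR = -31000/19669
mR = 0·sL + -1/2·sR = -100/221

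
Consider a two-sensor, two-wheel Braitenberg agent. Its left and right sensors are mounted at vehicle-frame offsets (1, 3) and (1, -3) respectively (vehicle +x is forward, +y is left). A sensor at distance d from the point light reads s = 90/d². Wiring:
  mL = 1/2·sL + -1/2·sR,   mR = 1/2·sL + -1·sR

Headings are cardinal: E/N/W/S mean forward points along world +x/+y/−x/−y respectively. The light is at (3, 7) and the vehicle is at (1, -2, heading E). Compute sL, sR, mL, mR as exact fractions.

90/37 18/29 972/1073 639/1073

left sensor world pos  = (2, 1); dL² = 37
right sensor world pos = (2, -5); dR² = 145
sL = 90/37 = 90/37
sR = 90/145 = 18/29
mL = 1/2·sL + -1/2·sR = 972/1073
mR = 1/2·sL + -1·sR = 639/1073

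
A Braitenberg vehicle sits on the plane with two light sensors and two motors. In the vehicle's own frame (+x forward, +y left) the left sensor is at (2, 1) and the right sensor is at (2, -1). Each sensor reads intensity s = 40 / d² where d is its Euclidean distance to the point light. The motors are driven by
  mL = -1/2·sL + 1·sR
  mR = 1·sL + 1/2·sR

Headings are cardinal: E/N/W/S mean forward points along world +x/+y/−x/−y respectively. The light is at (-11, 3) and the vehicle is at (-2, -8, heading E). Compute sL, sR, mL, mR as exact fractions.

left sensor world pos  = (0, -7); dL² = 221
right sensor world pos = (0, -9); dR² = 265
sL = 40/221 = 40/221
sR = 40/265 = 8/53
mL = -1/2·sL + 1·sR = 708/11713
mR = 1·sL + 1/2·sR = 3004/11713

40/221 8/53 708/11713 3004/11713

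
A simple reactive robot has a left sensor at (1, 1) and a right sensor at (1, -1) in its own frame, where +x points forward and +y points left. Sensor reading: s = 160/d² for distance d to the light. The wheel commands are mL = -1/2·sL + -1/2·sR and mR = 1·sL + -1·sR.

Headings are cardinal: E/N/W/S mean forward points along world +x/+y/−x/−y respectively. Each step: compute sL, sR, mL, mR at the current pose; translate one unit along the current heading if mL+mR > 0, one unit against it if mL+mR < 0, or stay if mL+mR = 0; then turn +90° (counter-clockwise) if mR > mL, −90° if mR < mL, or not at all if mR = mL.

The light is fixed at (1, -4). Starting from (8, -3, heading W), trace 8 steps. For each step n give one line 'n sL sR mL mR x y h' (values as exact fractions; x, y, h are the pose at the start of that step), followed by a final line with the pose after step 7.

0 40/9 4 -38/9 4/9 8 -3 W
1 160/81 160/49 -10400/3969 -5120/3969 9 -3 S
2 16/9 80/41 -688/369 -64/369 9 -2 E
3 32/9 160/73 -1888/657 896/657 8 -2 N
4 40/9 4 -38/9 4/9 8 -3 W
5 160/81 160/49 -10400/3969 -5120/3969 9 -3 S
6 16/9 80/41 -688/369 -64/369 9 -2 E
7 32/9 160/73 -1888/657 896/657 8 -2 N
final 8 -3 W

n=0: pose=(8,-3,W); sL=40/9, sR=4; mL=-38/9, mR=4/9; mL+mR=-34/9 → advance -1; mR−mL=14/3 → turn +1·90°
n=1: pose=(9,-3,S); sL=160/81, sR=160/49; mL=-10400/3969, mR=-5120/3969; mL+mR=-15520/3969 → advance -1; mR−mL=1760/1323 → turn +1·90°
n=2: pose=(9,-2,E); sL=16/9, sR=80/41; mL=-688/369, mR=-64/369; mL+mR=-752/369 → advance -1; mR−mL=208/123 → turn +1·90°
n=3: pose=(8,-2,N); sL=32/9, sR=160/73; mL=-1888/657, mR=896/657; mL+mR=-992/657 → advance -1; mR−mL=928/219 → turn +1·90°
n=4: pose=(8,-3,W); sL=40/9, sR=4; mL=-38/9, mR=4/9; mL+mR=-34/9 → advance -1; mR−mL=14/3 → turn +1·90°
n=5: pose=(9,-3,S); sL=160/81, sR=160/49; mL=-10400/3969, mR=-5120/3969; mL+mR=-15520/3969 → advance -1; mR−mL=1760/1323 → turn +1·90°
n=6: pose=(9,-2,E); sL=16/9, sR=80/41; mL=-688/369, mR=-64/369; mL+mR=-752/369 → advance -1; mR−mL=208/123 → turn +1·90°
n=7: pose=(8,-2,N); sL=32/9, sR=160/73; mL=-1888/657, mR=896/657; mL+mR=-992/657 → advance -1; mR−mL=928/219 → turn +1·90°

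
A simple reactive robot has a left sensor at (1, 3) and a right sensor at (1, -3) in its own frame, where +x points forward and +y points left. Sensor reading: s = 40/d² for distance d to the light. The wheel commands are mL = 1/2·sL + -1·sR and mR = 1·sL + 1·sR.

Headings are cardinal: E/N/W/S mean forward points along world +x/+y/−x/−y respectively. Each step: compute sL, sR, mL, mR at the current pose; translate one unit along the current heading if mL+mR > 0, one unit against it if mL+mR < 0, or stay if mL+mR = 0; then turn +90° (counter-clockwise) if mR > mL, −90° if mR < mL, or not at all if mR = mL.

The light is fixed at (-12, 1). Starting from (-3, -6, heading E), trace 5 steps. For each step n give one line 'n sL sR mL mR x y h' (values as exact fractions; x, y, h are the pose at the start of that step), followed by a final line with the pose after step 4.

n=0: pose=(-3,-6,E); sL=10/29, sR=1/5; mL=-4/145, mR=79/145; mL+mR=15/29 → advance +1; mR−mL=83/145 → turn +1·90°
n=1: pose=(-2,-6,N); sL=8/17, sR=8/41; mL=28/697, mR=464/697; mL+mR=12/17 → advance +1; mR−mL=436/697 → turn +1·90°
n=2: pose=(-2,-5,W); sL=20/81, sR=4/9; mL=-26/81, mR=56/81; mL+mR=10/27 → advance +1; mR−mL=82/81 → turn +1·90°
n=3: pose=(-3,-5,S); sL=40/193, sR=8/17; mL=-1204/3281, mR=2224/3281; mL+mR=60/193 → advance +1; mR−mL=3428/3281 → turn +1·90°
n=4: pose=(-3,-6,E); sL=10/29, sR=1/5; mL=-4/145, mR=79/145; mL+mR=15/29 → advance +1; mR−mL=83/145 → turn +1·90°

0 10/29 1/5 -4/145 79/145 -3 -6 E
1 8/17 8/41 28/697 464/697 -2 -6 N
2 20/81 4/9 -26/81 56/81 -2 -5 W
3 40/193 8/17 -1204/3281 2224/3281 -3 -5 S
4 10/29 1/5 -4/145 79/145 -3 -6 E
final -2 -6 N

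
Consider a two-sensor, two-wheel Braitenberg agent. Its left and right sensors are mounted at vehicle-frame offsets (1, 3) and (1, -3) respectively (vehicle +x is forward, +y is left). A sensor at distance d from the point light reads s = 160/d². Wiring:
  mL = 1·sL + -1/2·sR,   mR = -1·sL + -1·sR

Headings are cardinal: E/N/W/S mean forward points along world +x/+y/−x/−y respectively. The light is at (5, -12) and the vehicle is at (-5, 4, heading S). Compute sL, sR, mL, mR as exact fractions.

left sensor world pos  = (-2, 3); dL² = 274
right sensor world pos = (-8, 3); dR² = 394
sL = 160/274 = 80/137
sR = 160/394 = 80/197
mL = 1·sL + -1/2·sR = 10280/26989
mR = -1·sL + -1·sR = -26720/26989

80/137 80/197 10280/26989 -26720/26989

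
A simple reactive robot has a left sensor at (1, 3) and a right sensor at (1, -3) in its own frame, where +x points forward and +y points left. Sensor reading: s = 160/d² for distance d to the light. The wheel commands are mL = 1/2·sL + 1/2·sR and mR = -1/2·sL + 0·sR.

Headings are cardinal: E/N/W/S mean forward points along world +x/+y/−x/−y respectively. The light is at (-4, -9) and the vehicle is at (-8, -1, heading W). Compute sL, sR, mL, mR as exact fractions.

16/5 80/73 784/365 -8/5

left sensor world pos  = (-9, -4); dL² = 50
right sensor world pos = (-9, 2); dR² = 146
sL = 160/50 = 16/5
sR = 160/146 = 80/73
mL = 1/2·sL + 1/2·sR = 784/365
mR = -1/2·sL + 0·sR = -8/5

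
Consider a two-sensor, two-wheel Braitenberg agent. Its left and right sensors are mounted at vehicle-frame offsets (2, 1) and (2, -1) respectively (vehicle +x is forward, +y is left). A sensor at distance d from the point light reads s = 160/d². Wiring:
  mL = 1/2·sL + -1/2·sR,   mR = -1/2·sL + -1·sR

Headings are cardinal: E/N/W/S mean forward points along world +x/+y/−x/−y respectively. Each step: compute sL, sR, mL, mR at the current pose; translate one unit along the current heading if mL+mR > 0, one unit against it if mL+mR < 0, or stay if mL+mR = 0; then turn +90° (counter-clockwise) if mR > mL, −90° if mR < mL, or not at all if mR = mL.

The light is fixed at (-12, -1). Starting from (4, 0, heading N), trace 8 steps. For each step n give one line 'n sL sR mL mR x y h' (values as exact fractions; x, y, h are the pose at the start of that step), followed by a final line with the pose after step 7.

n=0: pose=(4,0,N); sL=80/117, sR=80/149; mL=1280/17433, mR=-15320/17433; mL+mR=-120/149 → advance -1; mR−mL=-16600/17433 → turn -1·90°
n=1: pose=(4,-1,E); sL=32/65, sR=32/65; mL=0, mR=-48/65; mL+mR=-48/65 → advance -1; mR−mL=-48/65 → turn -1·90°
n=2: pose=(3,-1,S); sL=8/13, sR=4/5; mL=-6/65, mR=-72/65; mL+mR=-6/5 → advance -1; mR−mL=-66/65 → turn -1·90°
n=3: pose=(3,0,W); sL=160/169, sR=160/173; mL=320/29237, mR=-40880/29237; mL+mR=-240/173 → advance -1; mR−mL=-41200/29237 → turn -1·90°
n=4: pose=(4,0,N); sL=80/117, sR=80/149; mL=1280/17433, mR=-15320/17433; mL+mR=-120/149 → advance -1; mR−mL=-16600/17433 → turn -1·90°
n=5: pose=(4,-1,E); sL=32/65, sR=32/65; mL=0, mR=-48/65; mL+mR=-48/65 → advance -1; mR−mL=-48/65 → turn -1·90°
n=6: pose=(3,-1,S); sL=8/13, sR=4/5; mL=-6/65, mR=-72/65; mL+mR=-6/5 → advance -1; mR−mL=-66/65 → turn -1·90°
n=7: pose=(3,0,W); sL=160/169, sR=160/173; mL=320/29237, mR=-40880/29237; mL+mR=-240/173 → advance -1; mR−mL=-41200/29237 → turn -1·90°

0 80/117 80/149 1280/17433 -15320/17433 4 0 N
1 32/65 32/65 0 -48/65 4 -1 E
2 8/13 4/5 -6/65 -72/65 3 -1 S
3 160/169 160/173 320/29237 -40880/29237 3 0 W
4 80/117 80/149 1280/17433 -15320/17433 4 0 N
5 32/65 32/65 0 -48/65 4 -1 E
6 8/13 4/5 -6/65 -72/65 3 -1 S
7 160/169 160/173 320/29237 -40880/29237 3 0 W
final 4 0 N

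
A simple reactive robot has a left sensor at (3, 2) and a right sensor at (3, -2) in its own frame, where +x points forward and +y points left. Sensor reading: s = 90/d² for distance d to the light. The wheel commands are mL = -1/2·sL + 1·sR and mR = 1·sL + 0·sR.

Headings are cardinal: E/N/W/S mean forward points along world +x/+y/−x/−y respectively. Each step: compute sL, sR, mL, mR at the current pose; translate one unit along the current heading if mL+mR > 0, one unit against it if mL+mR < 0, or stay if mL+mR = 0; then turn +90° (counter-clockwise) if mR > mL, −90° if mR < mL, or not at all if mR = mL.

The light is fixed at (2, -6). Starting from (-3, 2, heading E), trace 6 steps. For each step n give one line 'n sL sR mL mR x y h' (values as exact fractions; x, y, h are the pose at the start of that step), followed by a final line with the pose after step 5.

n=0: pose=(-3,2,E); sL=45/52, sR=9/4; mL=189/104, mR=45/52; mL+mR=279/104 → advance +1; mR−mL=-99/104 → turn -1·90°
n=1: pose=(-2,2,S); sL=90/29, sR=90/61; mL=-135/1769, mR=90/29; mL+mR=5355/1769 → advance +1; mR−mL=5625/1769 → turn +1·90°
n=2: pose=(-2,1,E); sL=45/41, sR=45/13; mL=3105/1066, mR=45/41; mL+mR=4275/1066 → advance +1; mR−mL=-1935/1066 → turn -1·90°
n=3: pose=(-1,1,S); sL=90/17, sR=90/41; mL=-315/697, mR=90/17; mL+mR=3375/697 → advance +1; mR−mL=4005/697 → turn +1·90°
n=4: pose=(-1,0,E); sL=45/32, sR=45/8; mL=315/64, mR=45/32; mL+mR=405/64 → advance +1; mR−mL=-225/64 → turn -1·90°
n=5: pose=(0,0,S); sL=10, sR=18/5; mL=-7/5, mR=10; mL+mR=43/5 → advance +1; mR−mL=57/5 → turn +1·90°

0 45/52 9/4 189/104 45/52 -3 2 E
1 90/29 90/61 -135/1769 90/29 -2 2 S
2 45/41 45/13 3105/1066 45/41 -2 1 E
3 90/17 90/41 -315/697 90/17 -1 1 S
4 45/32 45/8 315/64 45/32 -1 0 E
5 10 18/5 -7/5 10 0 0 S
final 0 -1 E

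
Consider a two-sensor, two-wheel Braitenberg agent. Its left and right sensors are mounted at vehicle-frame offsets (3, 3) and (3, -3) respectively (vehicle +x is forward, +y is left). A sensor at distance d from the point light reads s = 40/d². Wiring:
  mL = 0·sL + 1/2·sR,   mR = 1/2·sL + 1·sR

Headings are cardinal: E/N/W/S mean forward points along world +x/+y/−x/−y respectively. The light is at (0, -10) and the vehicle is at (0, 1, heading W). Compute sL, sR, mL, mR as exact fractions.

40/73 8/41 4/41 1404/2993

left sensor world pos  = (-3, -2); dL² = 73
right sensor world pos = (-3, 4); dR² = 205
sL = 40/73 = 40/73
sR = 40/205 = 8/41
mL = 0·sL + 1/2·sR = 4/41
mR = 1/2·sL + 1·sR = 1404/2993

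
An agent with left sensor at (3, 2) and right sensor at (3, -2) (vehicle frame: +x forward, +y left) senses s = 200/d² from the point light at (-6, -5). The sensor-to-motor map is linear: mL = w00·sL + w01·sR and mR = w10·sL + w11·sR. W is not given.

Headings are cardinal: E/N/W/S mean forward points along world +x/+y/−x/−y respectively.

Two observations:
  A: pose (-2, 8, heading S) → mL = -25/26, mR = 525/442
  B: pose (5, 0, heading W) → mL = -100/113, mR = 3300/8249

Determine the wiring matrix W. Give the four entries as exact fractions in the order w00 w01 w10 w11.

0 -1/2 -1/2 1

obs A: pose=(-2,8,S) → sL=25/17, sR=25/13, mL=-25/26, mR=525/442
obs B: pose=(5,0,W) → sL=200/73, sR=200/113, mL=-100/113, mR=3300/8249
sensor matrix S = [[25/17, 25/13], [200/73, 200/113]]; det S = -4860000/1823029
solve [mL_A; mL_B] = S·[w00; w01] and [mR_A; mR_B] = S·[w10; w11]:
  w00 = 0, w01 = -1/2, w10 = -1/2, w11 = 1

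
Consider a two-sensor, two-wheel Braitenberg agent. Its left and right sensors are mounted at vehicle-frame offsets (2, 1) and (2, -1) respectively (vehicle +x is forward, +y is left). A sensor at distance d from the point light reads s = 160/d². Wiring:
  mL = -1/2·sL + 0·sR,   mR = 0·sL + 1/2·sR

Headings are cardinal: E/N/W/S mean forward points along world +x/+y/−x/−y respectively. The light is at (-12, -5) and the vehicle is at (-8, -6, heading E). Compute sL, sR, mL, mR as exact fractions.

left sensor world pos  = (-6, -5); dL² = 36
right sensor world pos = (-6, -7); dR² = 40
sL = 160/36 = 40/9
sR = 160/40 = 4
mL = -1/2·sL + 0·sR = -20/9
mR = 0·sL + 1/2·sR = 2

40/9 4 -20/9 2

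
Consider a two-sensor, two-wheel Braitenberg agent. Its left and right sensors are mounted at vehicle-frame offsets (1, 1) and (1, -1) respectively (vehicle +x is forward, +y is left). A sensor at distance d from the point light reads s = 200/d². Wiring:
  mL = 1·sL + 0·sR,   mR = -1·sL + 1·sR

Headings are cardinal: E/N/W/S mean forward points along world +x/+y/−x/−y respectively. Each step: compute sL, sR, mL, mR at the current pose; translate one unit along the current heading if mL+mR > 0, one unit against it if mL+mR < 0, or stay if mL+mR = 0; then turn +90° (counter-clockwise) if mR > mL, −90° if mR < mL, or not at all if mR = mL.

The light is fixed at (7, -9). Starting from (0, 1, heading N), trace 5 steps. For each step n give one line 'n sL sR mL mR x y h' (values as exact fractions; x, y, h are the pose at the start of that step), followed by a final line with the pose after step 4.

0 40/37 200/157 40/37 1120/5809 0 1 N
1 10/9 25/17 10/9 55/153 0 2 E
2 8/5 200/149 8/5 -192/745 1 2 S
3 20/13 20/17 20/13 -80/221 1 1 W
4 40/37 200/157 40/37 1120/5809 0 1 N
final 0 2 E

n=0: pose=(0,1,N); sL=40/37, sR=200/157; mL=40/37, mR=1120/5809; mL+mR=200/157 → advance +1; mR−mL=-5160/5809 → turn -1·90°
n=1: pose=(0,2,E); sL=10/9, sR=25/17; mL=10/9, mR=55/153; mL+mR=25/17 → advance +1; mR−mL=-115/153 → turn -1·90°
n=2: pose=(1,2,S); sL=8/5, sR=200/149; mL=8/5, mR=-192/745; mL+mR=200/149 → advance +1; mR−mL=-1384/745 → turn -1·90°
n=3: pose=(1,1,W); sL=20/13, sR=20/17; mL=20/13, mR=-80/221; mL+mR=20/17 → advance +1; mR−mL=-420/221 → turn -1·90°
n=4: pose=(0,1,N); sL=40/37, sR=200/157; mL=40/37, mR=1120/5809; mL+mR=200/157 → advance +1; mR−mL=-5160/5809 → turn -1·90°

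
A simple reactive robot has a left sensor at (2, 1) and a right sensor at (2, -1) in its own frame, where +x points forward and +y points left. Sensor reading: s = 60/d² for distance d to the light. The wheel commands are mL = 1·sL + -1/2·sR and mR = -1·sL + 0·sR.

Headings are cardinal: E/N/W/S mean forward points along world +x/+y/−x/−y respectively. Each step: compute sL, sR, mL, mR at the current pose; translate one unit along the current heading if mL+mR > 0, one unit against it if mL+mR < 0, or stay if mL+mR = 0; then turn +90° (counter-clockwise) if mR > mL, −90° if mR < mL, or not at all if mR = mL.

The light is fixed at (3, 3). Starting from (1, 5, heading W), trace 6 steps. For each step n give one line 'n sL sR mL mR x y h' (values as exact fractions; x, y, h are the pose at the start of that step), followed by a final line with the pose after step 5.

0 60/17 12/5 198/85 -60/17 1 5 W
1 3 15/4 9/8 -3 2 5 N
2 12 60 -18 -12 2 4 E
3 10/3 6 1/3 -10/3 1 4 N
4 60 60 30 -60 1 3 E
5 15/2 3 6 -15/2 0 3 S
final 0 4 W

n=0: pose=(1,5,W); sL=60/17, sR=12/5; mL=198/85, mR=-60/17; mL+mR=-6/5 → advance -1; mR−mL=-498/85 → turn -1·90°
n=1: pose=(2,5,N); sL=3, sR=15/4; mL=9/8, mR=-3; mL+mR=-15/8 → advance -1; mR−mL=-33/8 → turn -1·90°
n=2: pose=(2,4,E); sL=12, sR=60; mL=-18, mR=-12; mL+mR=-30 → advance -1; mR−mL=6 → turn +1·90°
n=3: pose=(1,4,N); sL=10/3, sR=6; mL=1/3, mR=-10/3; mL+mR=-3 → advance -1; mR−mL=-11/3 → turn -1·90°
n=4: pose=(1,3,E); sL=60, sR=60; mL=30, mR=-60; mL+mR=-30 → advance -1; mR−mL=-90 → turn -1·90°
n=5: pose=(0,3,S); sL=15/2, sR=3; mL=6, mR=-15/2; mL+mR=-3/2 → advance -1; mR−mL=-27/2 → turn -1·90°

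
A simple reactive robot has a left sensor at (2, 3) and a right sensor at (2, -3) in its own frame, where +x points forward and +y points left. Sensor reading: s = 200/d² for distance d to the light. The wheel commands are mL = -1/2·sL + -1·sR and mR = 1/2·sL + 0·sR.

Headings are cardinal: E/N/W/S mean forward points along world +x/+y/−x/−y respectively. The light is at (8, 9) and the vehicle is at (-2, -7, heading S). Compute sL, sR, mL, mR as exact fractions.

left sensor world pos  = (1, -9); dL² = 373
right sensor world pos = (-5, -9); dR² = 493
sL = 200/373 = 200/373
sR = 200/493 = 200/493
mL = -1/2·sL + -1·sR = -123900/183889
mR = 1/2·sL + 0·sR = 100/373

200/373 200/493 -123900/183889 100/373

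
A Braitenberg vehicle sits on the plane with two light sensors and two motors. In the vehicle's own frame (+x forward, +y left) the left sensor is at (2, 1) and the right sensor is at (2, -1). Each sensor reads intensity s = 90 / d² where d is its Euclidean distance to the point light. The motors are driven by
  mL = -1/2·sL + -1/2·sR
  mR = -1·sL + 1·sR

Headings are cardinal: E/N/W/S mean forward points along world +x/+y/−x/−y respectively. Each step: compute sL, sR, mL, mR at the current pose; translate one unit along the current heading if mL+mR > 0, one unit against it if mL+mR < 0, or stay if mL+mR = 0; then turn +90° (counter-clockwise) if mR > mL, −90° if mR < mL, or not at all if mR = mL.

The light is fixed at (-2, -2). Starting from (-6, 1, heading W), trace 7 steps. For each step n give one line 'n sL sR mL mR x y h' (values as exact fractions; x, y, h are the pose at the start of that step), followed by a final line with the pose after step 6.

0 9/4 45/26 -207/104 -27/52 -6 1 W
1 18 90/17 -198/17 -216/17 -5 1 S
2 45/17 9/5 -189/85 -72/85 -5 2 W
3 18 90/13 -162/13 -144/13 -4 2 S
4 5/2 45/8 -65/16 25/8 -4 3 E
5 18/13 90/53 -1062/689 216/689 -5 3 N
6 45/17 9/5 -189/85 -72/85 -5 2 W
final -4 2 S

n=0: pose=(-6,1,W); sL=9/4, sR=45/26; mL=-207/104, mR=-27/52; mL+mR=-261/104 → advance -1; mR−mL=153/104 → turn +1·90°
n=1: pose=(-5,1,S); sL=18, sR=90/17; mL=-198/17, mR=-216/17; mL+mR=-414/17 → advance -1; mR−mL=-18/17 → turn -1·90°
n=2: pose=(-5,2,W); sL=45/17, sR=9/5; mL=-189/85, mR=-72/85; mL+mR=-261/85 → advance -1; mR−mL=117/85 → turn +1·90°
n=3: pose=(-4,2,S); sL=18, sR=90/13; mL=-162/13, mR=-144/13; mL+mR=-306/13 → advance -1; mR−mL=18/13 → turn +1·90°
n=4: pose=(-4,3,E); sL=5/2, sR=45/8; mL=-65/16, mR=25/8; mL+mR=-15/16 → advance -1; mR−mL=115/16 → turn +1·90°
n=5: pose=(-5,3,N); sL=18/13, sR=90/53; mL=-1062/689, mR=216/689; mL+mR=-846/689 → advance -1; mR−mL=1278/689 → turn +1·90°
n=6: pose=(-5,2,W); sL=45/17, sR=9/5; mL=-189/85, mR=-72/85; mL+mR=-261/85 → advance -1; mR−mL=117/85 → turn +1·90°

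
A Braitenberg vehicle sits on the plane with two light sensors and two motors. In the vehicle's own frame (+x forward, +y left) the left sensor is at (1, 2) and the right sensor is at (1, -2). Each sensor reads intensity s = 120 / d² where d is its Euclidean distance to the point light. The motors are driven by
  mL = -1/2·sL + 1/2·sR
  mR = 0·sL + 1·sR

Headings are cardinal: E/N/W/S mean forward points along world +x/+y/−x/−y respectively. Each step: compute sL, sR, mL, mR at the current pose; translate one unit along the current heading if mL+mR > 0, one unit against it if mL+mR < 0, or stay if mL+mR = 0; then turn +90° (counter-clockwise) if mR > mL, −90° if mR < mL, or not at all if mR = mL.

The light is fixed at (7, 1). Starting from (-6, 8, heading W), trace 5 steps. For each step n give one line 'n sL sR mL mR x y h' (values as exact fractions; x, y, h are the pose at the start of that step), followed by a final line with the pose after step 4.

n=0: pose=(-6,8,W); sL=120/221, sR=120/277; mL=-3360/61217, mR=120/277; mL+mR=23160/61217 → advance +1; mR−mL=29880/61217 → turn +1·90°
n=1: pose=(-7,8,S); sL=2/3, sR=30/73; mL=-28/219, mR=30/73; mL+mR=62/219 → advance +1; mR−mL=118/219 → turn +1·90°
n=2: pose=(-7,7,E); sL=120/233, sR=24/37; mL=576/8621, mR=24/37; mL+mR=6168/8621 → advance +1; mR−mL=5016/8621 → turn +1·90°
n=3: pose=(-6,7,N); sL=60/137, sR=12/17; mL=312/2329, mR=12/17; mL+mR=1956/2329 → advance +1; mR−mL=1332/2329 → turn +1·90°
n=4: pose=(-6,8,W); sL=120/221, sR=120/277; mL=-3360/61217, mR=120/277; mL+mR=23160/61217 → advance +1; mR−mL=29880/61217 → turn +1·90°

0 120/221 120/277 -3360/61217 120/277 -6 8 W
1 2/3 30/73 -28/219 30/73 -7 8 S
2 120/233 24/37 576/8621 24/37 -7 7 E
3 60/137 12/17 312/2329 12/17 -6 7 N
4 120/221 120/277 -3360/61217 120/277 -6 8 W
final -7 8 S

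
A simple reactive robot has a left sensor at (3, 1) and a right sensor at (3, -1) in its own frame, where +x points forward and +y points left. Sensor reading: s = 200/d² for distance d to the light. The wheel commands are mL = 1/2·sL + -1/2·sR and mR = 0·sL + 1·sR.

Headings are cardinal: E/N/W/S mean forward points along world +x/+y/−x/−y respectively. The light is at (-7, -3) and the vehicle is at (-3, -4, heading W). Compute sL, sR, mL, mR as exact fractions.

left sensor world pos  = (-6, -5); dL² = 5
right sensor world pos = (-6, -3); dR² = 1
sL = 200/5 = 40
sR = 200/1 = 200
mL = 1/2·sL + -1/2·sR = -80
mR = 0·sL + 1·sR = 200

40 200 -80 200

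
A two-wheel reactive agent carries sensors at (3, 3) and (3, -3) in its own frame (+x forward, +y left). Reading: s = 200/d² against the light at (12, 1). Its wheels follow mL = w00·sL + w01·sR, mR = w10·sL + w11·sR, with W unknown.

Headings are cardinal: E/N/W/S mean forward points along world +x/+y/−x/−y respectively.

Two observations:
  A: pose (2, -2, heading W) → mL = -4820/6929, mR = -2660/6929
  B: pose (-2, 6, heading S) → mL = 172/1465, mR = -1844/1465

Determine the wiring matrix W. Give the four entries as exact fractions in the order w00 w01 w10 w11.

1/2 -1 -1 1/2

obs A: pose=(2,-2,W) → sL=40/41, sR=200/169, mL=-4820/6929, mR=-2660/6929
obs B: pose=(-2,6,S) → sL=8/5, sR=200/293, mL=172/1465, mR=-1844/1465
sensor matrix S = [[40/41, 200/169], [8/5, 200/293]]; det S = -2492160/2030197
solve [mL_A; mL_B] = S·[w00; w01] and [mR_A; mR_B] = S·[w10; w11]:
  w00 = 1/2, w01 = -1, w10 = -1, w11 = 1/2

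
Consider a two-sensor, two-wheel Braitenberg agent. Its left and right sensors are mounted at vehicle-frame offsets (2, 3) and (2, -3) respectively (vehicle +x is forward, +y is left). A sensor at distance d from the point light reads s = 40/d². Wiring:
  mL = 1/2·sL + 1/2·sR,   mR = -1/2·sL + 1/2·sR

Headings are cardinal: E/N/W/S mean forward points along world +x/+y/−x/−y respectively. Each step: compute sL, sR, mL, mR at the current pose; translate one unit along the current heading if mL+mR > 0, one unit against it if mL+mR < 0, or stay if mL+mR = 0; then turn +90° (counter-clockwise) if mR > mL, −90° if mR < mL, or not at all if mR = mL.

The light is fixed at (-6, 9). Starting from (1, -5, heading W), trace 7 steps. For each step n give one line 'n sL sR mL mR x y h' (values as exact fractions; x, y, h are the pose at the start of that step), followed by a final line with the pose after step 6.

n=0: pose=(1,-5,W); sL=20/157, sR=20/73; mL=2300/11461, mR=840/11461; mL+mR=20/73 → advance +1; mR−mL=-20/157 → turn -1·90°
n=1: pose=(0,-5,N); sL=40/153, sR=8/45; mL=56/255, mR=-32/765; mL+mR=8/45 → advance +1; mR−mL=-40/153 → turn -1·90°
n=2: pose=(0,-4,E); sL=10/41, sR=1/8; mL=121/656, mR=-39/656; mL+mR=1/8 → advance +1; mR−mL=-10/41 → turn -1·90°
n=3: pose=(1,-4,S); sL=8/65, sR=40/241; mL=2264/15665, mR=336/15665; mL+mR=40/241 → advance +1; mR−mL=-8/65 → turn -1·90°
n=4: pose=(1,-5,W); sL=20/157, sR=20/73; mL=2300/11461, mR=840/11461; mL+mR=20/73 → advance +1; mR−mL=-20/157 → turn -1·90°
n=5: pose=(0,-5,N); sL=40/153, sR=8/45; mL=56/255, mR=-32/765; mL+mR=8/45 → advance +1; mR−mL=-40/153 → turn -1·90°
n=6: pose=(0,-4,E); sL=10/41, sR=1/8; mL=121/656, mR=-39/656; mL+mR=1/8 → advance +1; mR−mL=-10/41 → turn -1·90°

0 20/157 20/73 2300/11461 840/11461 1 -5 W
1 40/153 8/45 56/255 -32/765 0 -5 N
2 10/41 1/8 121/656 -39/656 0 -4 E
3 8/65 40/241 2264/15665 336/15665 1 -4 S
4 20/157 20/73 2300/11461 840/11461 1 -5 W
5 40/153 8/45 56/255 -32/765 0 -5 N
6 10/41 1/8 121/656 -39/656 0 -4 E
final 1 -4 S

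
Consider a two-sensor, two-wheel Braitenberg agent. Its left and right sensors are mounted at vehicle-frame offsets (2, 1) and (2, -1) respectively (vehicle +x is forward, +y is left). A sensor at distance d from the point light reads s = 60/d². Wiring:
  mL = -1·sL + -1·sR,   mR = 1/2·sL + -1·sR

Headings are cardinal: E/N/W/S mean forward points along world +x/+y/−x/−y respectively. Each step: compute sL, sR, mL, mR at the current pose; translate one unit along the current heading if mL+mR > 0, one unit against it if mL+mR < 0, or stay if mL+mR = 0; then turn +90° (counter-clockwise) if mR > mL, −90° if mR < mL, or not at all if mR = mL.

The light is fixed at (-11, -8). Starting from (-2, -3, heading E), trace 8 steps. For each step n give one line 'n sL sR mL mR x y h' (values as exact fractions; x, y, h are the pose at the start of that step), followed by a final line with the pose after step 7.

n=0: pose=(-2,-3,E); sL=60/157, sR=60/137; mL=-17640/21509, mR=-5310/21509; mL+mR=-22950/21509 → advance -1; mR−mL=90/157 → turn +1·90°
n=1: pose=(-3,-3,N); sL=30/49, sR=6/13; mL=-684/637, mR=-99/637; mL+mR=-783/637 → advance -1; mR−mL=45/49 → turn +1·90°
n=2: pose=(-3,-4,W); sL=4/3, sR=60/61; mL=-424/183, mR=-58/183; mL+mR=-482/183 → advance -1; mR−mL=2 → turn +1·90°
n=3: pose=(-2,-4,S); sL=15/26, sR=15/17; mL=-645/442, mR=-525/884; mL+mR=-1815/884 → advance -1; mR−mL=45/52 → turn +1·90°
n=4: pose=(-2,-3,E); sL=60/157, sR=60/137; mL=-17640/21509, mR=-5310/21509; mL+mR=-22950/21509 → advance -1; mR−mL=90/157 → turn +1·90°
n=5: pose=(-3,-3,N); sL=30/49, sR=6/13; mL=-684/637, mR=-99/637; mL+mR=-783/637 → advance -1; mR−mL=45/49 → turn +1·90°
n=6: pose=(-3,-4,W); sL=4/3, sR=60/61; mL=-424/183, mR=-58/183; mL+mR=-482/183 → advance -1; mR−mL=2 → turn +1·90°
n=7: pose=(-2,-4,S); sL=15/26, sR=15/17; mL=-645/442, mR=-525/884; mL+mR=-1815/884 → advance -1; mR−mL=45/52 → turn +1·90°

0 60/157 60/137 -17640/21509 -5310/21509 -2 -3 E
1 30/49 6/13 -684/637 -99/637 -3 -3 N
2 4/3 60/61 -424/183 -58/183 -3 -4 W
3 15/26 15/17 -645/442 -525/884 -2 -4 S
4 60/157 60/137 -17640/21509 -5310/21509 -2 -3 E
5 30/49 6/13 -684/637 -99/637 -3 -3 N
6 4/3 60/61 -424/183 -58/183 -3 -4 W
7 15/26 15/17 -645/442 -525/884 -2 -4 S
final -2 -3 E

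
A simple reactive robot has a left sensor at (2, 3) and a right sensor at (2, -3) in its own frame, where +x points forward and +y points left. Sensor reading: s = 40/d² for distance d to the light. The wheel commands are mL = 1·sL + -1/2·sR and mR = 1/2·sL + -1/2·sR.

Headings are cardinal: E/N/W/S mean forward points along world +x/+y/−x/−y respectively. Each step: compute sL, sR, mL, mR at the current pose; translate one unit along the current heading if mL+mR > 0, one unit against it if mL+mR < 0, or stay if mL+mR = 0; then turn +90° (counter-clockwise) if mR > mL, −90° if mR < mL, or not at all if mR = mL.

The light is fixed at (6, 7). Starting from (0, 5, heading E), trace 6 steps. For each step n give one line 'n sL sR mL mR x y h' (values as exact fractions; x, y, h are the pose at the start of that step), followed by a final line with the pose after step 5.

0 40/17 40/41 1300/697 480/697 0 5 E
1 2 1/2 7/4 3/4 1 5 S
2 8/17 40/49 52/833 -144/833 1 4 W
3 4/5 20 -46/5 -48/5 2 4 N
4 8 40/53 404/53 192/53 2 3 E
5 10/9 5/9 5/6 5/18 3 3 S
final 3 2 W

n=0: pose=(0,5,E); sL=40/17, sR=40/41; mL=1300/697, mR=480/697; mL+mR=1780/697 → advance +1; mR−mL=-20/17 → turn -1·90°
n=1: pose=(1,5,S); sL=2, sR=1/2; mL=7/4, mR=3/4; mL+mR=5/2 → advance +1; mR−mL=-1 → turn -1·90°
n=2: pose=(1,4,W); sL=8/17, sR=40/49; mL=52/833, mR=-144/833; mL+mR=-92/833 → advance -1; mR−mL=-4/17 → turn -1·90°
n=3: pose=(2,4,N); sL=4/5, sR=20; mL=-46/5, mR=-48/5; mL+mR=-94/5 → advance -1; mR−mL=-2/5 → turn -1·90°
n=4: pose=(2,3,E); sL=8, sR=40/53; mL=404/53, mR=192/53; mL+mR=596/53 → advance +1; mR−mL=-4 → turn -1·90°
n=5: pose=(3,3,S); sL=10/9, sR=5/9; mL=5/6, mR=5/18; mL+mR=10/9 → advance +1; mR−mL=-5/9 → turn -1·90°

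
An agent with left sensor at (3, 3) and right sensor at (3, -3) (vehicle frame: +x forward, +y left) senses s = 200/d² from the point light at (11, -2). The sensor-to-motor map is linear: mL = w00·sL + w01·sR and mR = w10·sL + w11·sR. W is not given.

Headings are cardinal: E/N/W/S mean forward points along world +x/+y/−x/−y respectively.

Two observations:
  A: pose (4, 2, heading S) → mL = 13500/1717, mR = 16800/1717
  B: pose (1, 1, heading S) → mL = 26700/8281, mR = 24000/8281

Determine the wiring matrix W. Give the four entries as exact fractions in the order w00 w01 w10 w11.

obs A: pose=(4,2,S) → sL=200/17, sR=200/101, mL=13500/1717, mR=16800/1717
obs B: pose=(1,1,S) → sL=200/49, sR=200/169, mL=26700/8281, mR=24000/8281
sensor matrix S = [[200/17, 200/101], [200/49, 200/169]]; det S = 83040000/14218477
solve [mL_A; mL_B] = S·[w00; w01] and [mR_A; mR_B] = S·[w10; w11]:
  w00 = 1/2, w01 = 1, w10 = 1, w11 = -1

1/2 1 1 -1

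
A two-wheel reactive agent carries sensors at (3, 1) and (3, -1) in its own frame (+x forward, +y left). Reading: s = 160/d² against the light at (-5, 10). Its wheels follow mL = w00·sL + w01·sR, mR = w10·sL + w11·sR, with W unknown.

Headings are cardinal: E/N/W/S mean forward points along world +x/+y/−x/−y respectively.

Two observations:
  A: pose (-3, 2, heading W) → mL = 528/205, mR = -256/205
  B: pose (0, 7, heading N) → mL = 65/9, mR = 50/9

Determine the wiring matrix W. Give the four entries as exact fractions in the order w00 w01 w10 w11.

obs A: pose=(-3,2,W) → sL=80/41, sR=16/5, mL=528/205, mR=-256/205
obs B: pose=(0,7,N) → sL=10, sR=40/9, mL=65/9, mR=50/9
sensor matrix S = [[80/41, 16/5], [10, 40/9]]; det S = -8608/369
solve [mL_A; mL_B] = S·[w00; w01] and [mR_A; mR_B] = S·[w10; w11]:
  w00 = 1/2, w01 = 1/2, w10 = 1, w11 = -1

1/2 1/2 1 -1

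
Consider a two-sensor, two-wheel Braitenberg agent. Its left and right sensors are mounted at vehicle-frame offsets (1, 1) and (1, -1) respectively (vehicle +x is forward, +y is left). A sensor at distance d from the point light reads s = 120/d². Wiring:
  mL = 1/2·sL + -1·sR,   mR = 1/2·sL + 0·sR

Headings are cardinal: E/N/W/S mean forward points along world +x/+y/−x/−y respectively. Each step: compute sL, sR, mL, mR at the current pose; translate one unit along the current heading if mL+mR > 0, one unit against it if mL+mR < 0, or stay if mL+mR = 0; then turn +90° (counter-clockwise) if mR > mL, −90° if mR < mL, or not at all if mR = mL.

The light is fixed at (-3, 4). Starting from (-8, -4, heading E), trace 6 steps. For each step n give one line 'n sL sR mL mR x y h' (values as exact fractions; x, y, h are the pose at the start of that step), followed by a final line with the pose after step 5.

n=0: pose=(-8,-4,E); sL=24/13, sR=120/97; mL=-396/1261, mR=12/13; mL+mR=768/1261 → advance +1; mR−mL=120/97 → turn +1·90°
n=1: pose=(-7,-4,N); sL=60/37, sR=60/29; mL=-1350/1073, mR=30/37; mL+mR=-480/1073 → advance -1; mR−mL=60/29 → turn +1·90°
n=2: pose=(-7,-5,W); sL=24/25, sR=120/89; mL=-1932/2225, mR=12/25; mL+mR=-864/2225 → advance -1; mR−mL=120/89 → turn +1·90°
n=3: pose=(-6,-5,S); sL=15/13, sR=30/29; mL=-345/754, mR=15/26; mL+mR=45/377 → advance +1; mR−mL=30/29 → turn +1·90°
n=4: pose=(-6,-6,E); sL=24/17, sR=24/25; mL=-108/425, mR=12/17; mL+mR=192/425 → advance +1; mR−mL=24/25 → turn +1·90°
n=5: pose=(-5,-6,N); sL=4/3, sR=60/41; mL=-98/123, mR=2/3; mL+mR=-16/123 → advance -1; mR−mL=60/41 → turn +1·90°

0 24/13 120/97 -396/1261 12/13 -8 -4 E
1 60/37 60/29 -1350/1073 30/37 -7 -4 N
2 24/25 120/89 -1932/2225 12/25 -7 -5 W
3 15/13 30/29 -345/754 15/26 -6 -5 S
4 24/17 24/25 -108/425 12/17 -6 -6 E
5 4/3 60/41 -98/123 2/3 -5 -6 N
final -5 -7 W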